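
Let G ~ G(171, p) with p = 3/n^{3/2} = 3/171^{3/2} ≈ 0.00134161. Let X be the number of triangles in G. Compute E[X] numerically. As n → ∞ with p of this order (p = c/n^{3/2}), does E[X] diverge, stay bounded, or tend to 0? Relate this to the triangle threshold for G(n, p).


Number of potential triangles: C(171, 3) = 818805.
Each occurs with probability p³ ≈ (0.00134161)³ ≈ 2.41480056e-09.
By linearity: E[X] = C(171, 3)·p³ ≈ 818805 · 2.41480056e-09 ≈ 0.001977.
Since α = 3/2 > 1, p = c/n^{3/2} = o(1/n) is below the triangle threshold p ~ 1/n. Asymptotically E[X] ~ (c³/6)·n^{3(1−α)} = (3³/6)·n^{-1.5} → 0, so by Markov's inequality G has no triangles w.h.p.

E[X] ≈ 0.001977; in regime p = Θ(1/n^{3/2}) E[X] tends to 0 (below the triangle threshold p ~ 1/n).


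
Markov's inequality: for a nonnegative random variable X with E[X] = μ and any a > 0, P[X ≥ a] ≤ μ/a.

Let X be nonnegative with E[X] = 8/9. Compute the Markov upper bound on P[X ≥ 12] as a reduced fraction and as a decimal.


μ = E[X] = 8/9, a = 12.
Markov: P[X ≥ 12] ≤ μ/a = (8/9)/12 = 2/27.
Numerically: ≈ 0.074074.
(Since a = 12 > μ = 0.888889, the bound 2/27 is < 1 and informative.)

P[X ≥ 12] ≤ 2/27 ≈ 0.074074.


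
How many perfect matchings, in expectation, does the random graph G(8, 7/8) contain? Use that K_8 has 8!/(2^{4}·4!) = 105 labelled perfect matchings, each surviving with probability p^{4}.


K_8 has 8!/(2^{4}·4!) = 105 labelled perfect matchings.
For each such perfect matching H, let X_H = 1 if all 4 edges of H are present in G. Then P[X_H = 1] = p^{4} = (7/8)^{4} = 2401/4096.
By linearity of expectation: E[X] = Σ_H E[X_H] = 105 · p^{4} = 105 · 2401/4096 = 252105/4096.
Numerically: E[X] ≈ 61.5.

E[X] = 105 · (7/8)^{4} = 252105/4096 ≈ 61.5.


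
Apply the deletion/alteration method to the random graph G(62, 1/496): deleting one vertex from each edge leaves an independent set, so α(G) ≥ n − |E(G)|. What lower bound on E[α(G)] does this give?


E[|E(G)|] = C(62, 2)·p = 1891 · (1/496) = 61/16.
E[α(G)] ≥ n − E[|E(G)|] = 62 − 61/16 = 931/16.
Numerically: ≈ 58.1875.
(This is only a lower bound; the true E[α(G)] may be larger.)

E[α(G)] ≥ 931/16 ≈ 58.1875.


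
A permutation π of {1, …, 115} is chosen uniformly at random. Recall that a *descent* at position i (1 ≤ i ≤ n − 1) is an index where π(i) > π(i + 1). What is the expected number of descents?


Write X = Σ X_I over i = 1, …, 114, with X_I the indicator of one descent.
There are 114 indicators.
For each fixed i, the pair (π(i), π(i+1)) is a uniformly random ordered pair of distinct values from {1, …, 115}; by symmetry P[π(i) > π(i+1)] = 1/2.
By linearity: E[X] = 114 · (1/2) = (115 − 1) · (1/2) = 57 ≈ 57.0000.

E[X] = 57 = 57.0000.


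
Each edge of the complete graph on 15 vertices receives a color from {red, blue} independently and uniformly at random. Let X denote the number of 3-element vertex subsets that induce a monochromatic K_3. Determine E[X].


Let X = Σ_S X_S over the C(15, 3) = 455 subsets S of size 3, where X_S = 1 if the K_3 on S is monochromatic.
For a fixed S, the K_3 on S has C(3, 2) = 3 edges. P[all 3 edges red] = (1/2)^3, and likewise for blue, so P[monochromatic] = 2·(1/2)^3 = 2^{1 − 3} = 1/4.
Summing: E[X] = C(15, 3) · 2^{1 − 3} = 455 · 1/4 = 455/4.
Numerically: E[X] ≈ 113.750000.

E[X] = C(15,3)·2^(1−C(3,2)) = 455/4 ≈ 113.750000.


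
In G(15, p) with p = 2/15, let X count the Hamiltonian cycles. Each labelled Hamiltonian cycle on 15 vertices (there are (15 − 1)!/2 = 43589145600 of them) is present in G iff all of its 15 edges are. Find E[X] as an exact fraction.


K_15 has (15 − 1)!/2 = 43589145600 labelled Hamiltonian cycles.
For each such Hamiltonian cycle H, let X_H = 1 if all 15 edges of H are present in G. Then P[X_H = 1] = p^{15} = (2/15)^{15} = 32768/437893890380859375.
By linearity of expectation: E[X] = Σ_H E[X_H] = 43589145600 · p^{15} = 43589145600 · 32768/437893890380859375 = 235115905024/72081298828125.
Numerically: E[X] ≈ 0.00326182.

E[X] = 43589145600 · (2/15)^{15} = 235115905024/72081298828125 ≈ 0.00326182.


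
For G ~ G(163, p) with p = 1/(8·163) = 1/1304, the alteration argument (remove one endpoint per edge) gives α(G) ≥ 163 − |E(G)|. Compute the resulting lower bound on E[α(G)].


E[|E(G)|] = C(163, 2)·p = 13203 · (1/1304) = 81/8.
E[α(G)] ≥ n − E[|E(G)|] = 163 − 81/8 = 1223/8.
Numerically: ≈ 152.875.
(This is only a lower bound; the true E[α(G)] may be larger.)

E[α(G)] ≥ 1223/8 ≈ 152.875.


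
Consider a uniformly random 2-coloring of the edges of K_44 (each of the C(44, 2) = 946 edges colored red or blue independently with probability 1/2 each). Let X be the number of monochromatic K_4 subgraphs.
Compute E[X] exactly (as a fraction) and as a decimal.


Let X = Σ_S X_S over the C(44, 4) = 135751 subsets S of size 4, where X_S = 1 if the K_4 on S is monochromatic.
For a fixed S, the K_4 on S has C(4, 2) = 6 edges. P[all 6 edges red] = (1/2)^6, and likewise for blue, so P[monochromatic] = 2·(1/2)^6 = 2^{1 − 6} = 1/32.
Summing: E[X] = C(44, 4) · 2^{1 − 6} = 135751 · 1/32 = 135751/32.
Numerically: E[X] ≈ 4242.2188.

E[X] = C(44,4)·2^(1−C(4,2)) = 135751/32 ≈ 4242.2188.


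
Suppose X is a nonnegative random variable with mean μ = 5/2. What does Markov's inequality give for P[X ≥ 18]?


μ = E[X] = 5/2, a = 18.
Markov: P[X ≥ 18] ≤ μ/a = (5/2)/18 = 5/36.
Numerically: ≈ 0.13889.
(Since a = 18 > μ = 2.50000, the bound 5/36 is < 1 and informative.)

P[X ≥ 18] ≤ 5/36 ≈ 0.13889.


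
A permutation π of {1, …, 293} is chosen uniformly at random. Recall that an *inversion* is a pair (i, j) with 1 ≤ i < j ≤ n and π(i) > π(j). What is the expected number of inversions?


Write X = Σ X_I over the C(293, 2) = 42778 pairs i < j, with X_I the indicator of one inversion.
There are 42778 indicators.
For each fixed pair i < j, the values π(i) and π(j) are two distinct elements of {1, …, 293} in uniformly random order; by symmetry P[π(i) > π(j)] = 1/2.
By linearity: E[X] = 42778 · (1/2) = C(293, 2) · (1/2) = 42778/2 = 21389 ≈ 21389.000.

E[X] = 21389 = 21389.000.


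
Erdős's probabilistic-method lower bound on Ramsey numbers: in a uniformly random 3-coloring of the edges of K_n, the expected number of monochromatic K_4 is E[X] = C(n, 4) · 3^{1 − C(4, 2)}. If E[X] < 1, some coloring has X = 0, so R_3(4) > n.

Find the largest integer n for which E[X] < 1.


We need C(n, 4) · 3^{1 − 6} < 1, i.e. C(n, 4) < 3^{6 − 1} = 243.
Check values of n near the boundary:
  n = 5: C(5, 4) = 5; 5 < 243? YES
  n = 6: C(6, 4) = 15; 15 < 243? YES
  n = 7: C(7, 4) = 35; 35 < 243? YES
  n = 8: C(8, 4) = 70; 70 < 243? YES
  n = 9: C(9, 4) = 126; 126 < 243? YES
  n = 10: C(10, 4) = 210; 210 < 243? YES
  n = 11: C(11, 4) = 330; 330 < 243? NO
  n = 12: C(12, 4) = 495; 495 < 243? NO
  n = 13: C(13, 4) = 715; 715 < 243? NO
The largest n with C(n, 4) < 243 is n = 10 (where E[X] = 70/81 ≈ 0.864198). Hence R_3(4) > 10, i.e. R_3(4) ≥ 11.

Largest n = 10; hence R_3(4) > 10.


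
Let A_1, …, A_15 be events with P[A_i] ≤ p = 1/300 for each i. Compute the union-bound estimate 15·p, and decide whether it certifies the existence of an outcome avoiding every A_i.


Union bound: P[∪_{i=1}^{15} A_i] ≤ Σ_i P[A_i] ≤ 15·p = 15·(1/300) = 1/20.
Numerically: 1/20 ≈ 0.0500.
Is 1/20 < 1? YES.
Since P[∪ A_i] ≤ 1/20 < 1, the complement has P[∩ A_i^c] ≥ 1 − 1/20 = 19/20 > 0, so some outcome avoids every A_i.

15·p = 1/20 ≈ 0.0500; existence CERTIFIED by the union bound.


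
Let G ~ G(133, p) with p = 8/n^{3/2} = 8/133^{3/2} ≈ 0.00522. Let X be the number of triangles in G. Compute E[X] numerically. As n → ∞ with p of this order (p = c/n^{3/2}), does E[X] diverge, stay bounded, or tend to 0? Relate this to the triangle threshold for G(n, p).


Number of potential triangles: C(133, 3) = 383306.
Each occurs with probability p³ ≈ (0.00522)³ ≈ 1.41885e-07.
By linearity: E[X] = C(133, 3)·p³ ≈ 383306 · 1.41885e-07 ≈ 0.054.
Since α = 3/2 > 1, p = c/n^{3/2} = o(1/n) is below the triangle threshold p ~ 1/n. Asymptotically E[X] ~ (c³/6)·n^{3(1−α)} = (8³/6)·n^{-1.5} → 0, so by Markov's inequality G has no triangles w.h.p.

E[X] ≈ 0.054; in regime p = Θ(1/n^{3/2}) E[X] tends to 0 (below the triangle threshold p ~ 1/n).


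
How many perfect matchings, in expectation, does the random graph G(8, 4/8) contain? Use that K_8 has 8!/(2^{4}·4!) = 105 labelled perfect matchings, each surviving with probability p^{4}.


K_8 has 8!/(2^{4}·4!) = 105 labelled perfect matchings.
For each such perfect matching H, let X_H = 1 if all 4 edges of H are present in G. Then P[X_H = 1] = p^{4} = (1/2)^{4} = 1/16.
Summing the indicators: E[X] = Σ_H E[X_H] = 105 · p^{4} = 105 · 1/16 = 105/16.
Numerically: E[X] ≈ 6.562.

E[X] = 105 · (1/2)^{4} = 105/16 ≈ 6.562.


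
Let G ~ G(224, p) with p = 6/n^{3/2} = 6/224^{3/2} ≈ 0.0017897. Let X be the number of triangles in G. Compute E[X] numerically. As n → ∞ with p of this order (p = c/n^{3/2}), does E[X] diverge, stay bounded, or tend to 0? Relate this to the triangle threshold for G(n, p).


Number of potential triangles: C(224, 3) = 1848224.
Each occurs with probability p³ ≈ (0.0017897)³ ≈ 5.73241559e-09.
By linearity: E[X] = C(224, 3)·p³ ≈ 1848224 · 5.73241559e-09 ≈ 0.010595.
Since α = 3/2 > 1, p = c/n^{3/2} = o(1/n) is below the triangle threshold p ~ 1/n. Asymptotically E[X] ~ (c³/6)·n^{3(1−α)} = (6³/6)·n^{-1.5} → 0, so by Markov's inequality G has no triangles w.h.p.

E[X] ≈ 0.010595; in regime p = Θ(1/n^{3/2}) E[X] tends to 0 (below the triangle threshold p ~ 1/n).


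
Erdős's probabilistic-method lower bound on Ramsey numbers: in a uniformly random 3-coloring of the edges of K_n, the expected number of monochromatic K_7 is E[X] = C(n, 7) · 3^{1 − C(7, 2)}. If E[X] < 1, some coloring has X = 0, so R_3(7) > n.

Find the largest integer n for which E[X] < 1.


We need C(n, 7) · 3^{1 − 21} < 1, i.e. C(n, 7) < 3^{21 − 1} = 3486784401.
Check values of n near the boundary:
  n = 75: C(75, 7) = 1984829850; 1984829850 < 3486784401? YES
  n = 76: C(76, 7) = 2186189400; 2186189400 < 3486784401? YES
  n = 77: C(77, 7) = 2404808340; 2404808340 < 3486784401? YES
  n = 78: C(78, 7) = 2641902120; 2641902120 < 3486784401? YES
  n = 79: C(79, 7) = 2898753715; 2898753715 < 3486784401? YES
  n = 80: C(80, 7) = 3176716400; 3176716400 < 3486784401? YES
  n = 81: C(81, 7) = 3477216600; 3477216600 < 3486784401? YES
  n = 82: C(82, 7) = 3801756816; 3801756816 < 3486784401? NO
The largest n with C(n, 7) < 3486784401 is n = 81 (where E[X] = 42928600/43046721 ≈ 0.997256). Hence R_3(7) > 81, i.e. R_3(7) ≥ 82.

Largest n = 81; hence R_3(7) > 81.


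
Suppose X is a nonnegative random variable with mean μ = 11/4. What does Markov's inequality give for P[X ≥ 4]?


μ = E[X] = 11/4, a = 4.
Markov: P[X ≥ 4] ≤ μ/a = (11/4)/4 = 11/16.
Numerically: ≈ 0.688.
(Since a = 4 > μ = 2.750, the bound 11/16 is < 1 and informative.)

P[X ≥ 4] ≤ 11/16 ≈ 0.688.


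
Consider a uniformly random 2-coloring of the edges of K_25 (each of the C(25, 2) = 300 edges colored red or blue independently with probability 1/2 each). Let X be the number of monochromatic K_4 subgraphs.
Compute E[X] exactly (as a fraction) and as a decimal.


Let X = Σ_S X_S over the C(25, 4) = 12650 subsets S of size 4, where X_S = 1 if the K_4 on S is monochromatic.
For a fixed S, the K_4 on S has C(4, 2) = 6 edges. P[all 6 edges red] = (1/2)^6, and likewise for blue, so P[monochromatic] = 2·(1/2)^6 = 2^{1 − 6} = 1/32.
By linearity: E[X] = C(25, 4) · 2^{1 − 6} = 12650 · 1/32 = 6325/16.
Numerically: E[X] ≈ 395.312500.

E[X] = C(25,4)·2^(1−C(4,2)) = 6325/16 ≈ 395.312500.


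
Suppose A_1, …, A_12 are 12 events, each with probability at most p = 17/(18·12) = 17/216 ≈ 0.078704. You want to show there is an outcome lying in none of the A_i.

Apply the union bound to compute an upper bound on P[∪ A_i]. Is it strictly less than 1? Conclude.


Union bound: P[∪_{i=1}^{12} A_i] ≤ Σ_i P[A_i] ≤ 12·p = 12·(17/216) = 17/18.
Numerically: 17/18 ≈ 0.944444.
Is 17/18 < 1? YES.
Since P[∪ A_i] ≤ 17/18 < 1, the complement has P[∩ A_i^c] ≥ 1 − 17/18 = 1/18 > 0, so some outcome avoids every A_i.

12·p = 17/18 ≈ 0.944444; existence CERTIFIED by the union bound.


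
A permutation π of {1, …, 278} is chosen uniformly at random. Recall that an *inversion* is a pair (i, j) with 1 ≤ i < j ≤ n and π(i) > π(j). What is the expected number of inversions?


Write X = Σ X_I over the C(278, 2) = 38503 pairs i < j, with X_I the indicator of one inversion.
There are 38503 indicators.
For each fixed pair i < j, the values π(i) and π(j) are two distinct elements of {1, …, 278} in uniformly random order; by symmetry P[π(i) > π(j)] = 1/2.
By linearity: E[X] = 38503 · (1/2) = C(278, 2) · (1/2) = 38503/2 = 38503/2 ≈ 19251.50000.

E[X] = 38503/2 = 19251.50000.


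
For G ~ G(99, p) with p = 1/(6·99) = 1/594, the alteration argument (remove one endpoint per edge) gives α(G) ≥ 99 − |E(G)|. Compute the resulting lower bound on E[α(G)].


E[|E(G)|] = C(99, 2)·p = 4851 · (1/594) = 49/6.
E[α(G)] ≥ n − E[|E(G)|] = 99 − 49/6 = 545/6.
Numerically: ≈ 90.833.
(This is only a lower bound; the true E[α(G)] may be larger.)

E[α(G)] ≥ 545/6 ≈ 90.833.


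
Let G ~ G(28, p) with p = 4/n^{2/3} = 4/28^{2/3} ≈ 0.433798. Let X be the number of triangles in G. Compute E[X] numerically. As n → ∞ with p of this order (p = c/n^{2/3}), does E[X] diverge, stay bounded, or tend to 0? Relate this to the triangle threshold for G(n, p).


Number of potential triangles: C(28, 3) = 3276.
Each occurs with probability p³ ≈ (0.433798)³ ≈ 8.16326531e-02.
By linearity: E[X] = C(28, 3)·p³ ≈ 3276 · 8.16326531e-02 ≈ 267.428571.
Since α = 2/3 < 1, p = c/n^{2/3} ≫ 1/n is above the triangle threshold p ~ 1/n. Asymptotically E[X] ~ (c³/6)·n^{3(1−α)} = (4³/6)·n^{1} → ∞; triangles are abundant w.h.p.

E[X] ≈ 267.428571; in regime p = Θ(1/n^{2/3}) E[X] diverges (above the triangle threshold p ~ 1/n).


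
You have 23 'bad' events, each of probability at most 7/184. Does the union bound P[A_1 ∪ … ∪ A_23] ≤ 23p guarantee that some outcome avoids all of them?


Union bound: P[∪_{i=1}^{23} A_i] ≤ Σ_i P[A_i] ≤ 23·p = 23·(7/184) = 7/8.
Numerically: 7/8 ≈ 0.87500.
Is 7/8 < 1? YES.
Since P[∪ A_i] ≤ 7/8 < 1, the complement has P[∩ A_i^c] ≥ 1 − 7/8 = 1/8 > 0, so some outcome avoids every A_i.

23·p = 7/8 ≈ 0.87500; existence CERTIFIED by the union bound.


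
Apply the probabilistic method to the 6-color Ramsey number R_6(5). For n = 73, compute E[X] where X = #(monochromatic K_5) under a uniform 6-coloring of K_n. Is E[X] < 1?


E[X] = C(73, 5) · 6^{1 − 10} = 15020334 · 6^{−9} = 15020334/10077696.
As a reduced fraction: E[X] = 834463/559872 ≈ 1.490453.
Is E[X] < 1? NO.
Since E[X] ≥ 1, the first-moment bound is inconclusive at n = 73; it does NOT by itself certify R_6(5) > 73.

E[X] = 834463/559872 ≈ 1.490453; E[X] ≥ 1; first-moment method inconclusive here.


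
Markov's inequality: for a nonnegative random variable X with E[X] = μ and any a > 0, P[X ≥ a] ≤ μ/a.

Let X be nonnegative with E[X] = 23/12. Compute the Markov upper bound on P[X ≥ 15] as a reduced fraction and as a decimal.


μ = E[X] = 23/12, a = 15.
Markov: P[X ≥ 15] ≤ μ/a = (23/12)/15 = 23/180.
Numerically: ≈ 0.127778.
(Since a = 15 > μ = 1.916667, the bound 23/180 is < 1 and informative.)

P[X ≥ 15] ≤ 23/180 ≈ 0.127778.


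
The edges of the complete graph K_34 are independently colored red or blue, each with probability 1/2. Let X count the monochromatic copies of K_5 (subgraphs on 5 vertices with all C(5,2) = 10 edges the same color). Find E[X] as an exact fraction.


Let X = Σ_S X_S over the C(34, 5) = 278256 subsets S of size 5, where X_S = 1 if the K_5 on S is monochromatic.
For a fixed S, the K_5 on S has C(5, 2) = 10 edges. P[all 10 edges red] = (1/2)^10, and likewise for blue, so P[monochromatic] = 2·(1/2)^10 = 2^{1 − 10} = 1/512.
By linearity of expectation: E[X] = C(34, 5) · 2^{1 − 10} = 278256 · 1/512 = 17391/32.
Numerically: E[X] ≈ 543.468750.

E[X] = C(34,5)·2^(1−C(5,2)) = 17391/32 ≈ 543.468750.


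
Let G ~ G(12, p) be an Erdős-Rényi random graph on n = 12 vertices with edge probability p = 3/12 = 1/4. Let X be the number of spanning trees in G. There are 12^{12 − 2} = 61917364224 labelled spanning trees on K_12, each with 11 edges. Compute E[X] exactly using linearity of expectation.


K_12 has 12^{12 − 2} = 61917364224 labelled spanning trees.
For each such spanning tree H, let X_H = 1 if all 11 edges of H are present in G. Then P[X_H = 1] = p^{11} = (1/4)^{11} = 1/4194304.
By linearity of expectation: E[X] = Σ_H E[X_H] = 61917364224 · p^{11} = 61917364224 · 1/4194304 = 59049/4.
Numerically: E[X] ≈ 1.48e+04.

E[X] = 61917364224 · (1/4)^{11} = 59049/4 ≈ 1.48e+04.


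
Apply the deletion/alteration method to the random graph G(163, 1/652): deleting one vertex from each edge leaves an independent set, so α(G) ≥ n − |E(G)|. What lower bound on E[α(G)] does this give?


E[|E(G)|] = C(163, 2)·p = 13203 · (1/652) = 81/4.
E[α(G)] ≥ n − E[|E(G)|] = 163 − 81/4 = 571/4.
Numerically: ≈ 142.7500.
(This is only a lower bound; the true E[α(G)] may be larger.)

E[α(G)] ≥ 571/4 ≈ 142.7500.


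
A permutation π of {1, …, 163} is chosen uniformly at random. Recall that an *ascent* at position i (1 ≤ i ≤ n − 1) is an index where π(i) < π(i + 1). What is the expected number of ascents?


Write X = Σ X_I over i = 1, …, 162, with X_I the indicator of one ascent.
There are 162 indicators.
For each fixed i, the pair (π(i), π(i+1)) is a uniformly random ordered pair of distinct values from {1, …, 163}; by symmetry P[π(i) < π(i+1)] = 1/2.
By linearity: E[X] = 162 · (1/2) = (163 − 1) · (1/2) = 81 ≈ 81.000.

E[X] = 81 = 81.000.


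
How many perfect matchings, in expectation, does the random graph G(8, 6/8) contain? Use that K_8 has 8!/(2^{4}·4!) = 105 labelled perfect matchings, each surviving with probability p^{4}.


K_8 has 8!/(2^{4}·4!) = 105 labelled perfect matchings.
For each such perfect matching H, let X_H = 1 if all 4 edges of H are present in G. Then P[X_H = 1] = p^{4} = (3/4)^{4} = 81/256.
By linearity of expectation: E[X] = Σ_H E[X_H] = 105 · p^{4} = 105 · 81/256 = 8505/256.
Numerically: E[X] ≈ 33.22.

E[X] = 105 · (3/4)^{4} = 8505/256 ≈ 33.22.


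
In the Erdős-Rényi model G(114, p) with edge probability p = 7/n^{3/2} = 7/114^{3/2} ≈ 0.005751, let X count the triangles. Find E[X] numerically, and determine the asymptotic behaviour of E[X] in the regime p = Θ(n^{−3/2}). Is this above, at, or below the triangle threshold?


Number of potential triangles: C(114, 3) = 240464.
Each occurs with probability p³ ≈ (0.005751)³ ≈ 1.9020516e-07.
By linearity: E[X] = C(114, 3)·p³ ≈ 240464 · 1.9020516e-07 ≈ 0.04574.
Since α = 3/2 > 1, p = c/n^{3/2} = o(1/n) is below the triangle threshold p ~ 1/n. Asymptotically E[X] ~ (c³/6)·n^{3(1−α)} = (7³/6)·n^{-1.5} → 0, so by Markov's inequality G has no triangles w.h.p.

E[X] ≈ 0.04574; in regime p = Θ(1/n^{3/2}) E[X] tends to 0 (below the triangle threshold p ~ 1/n).


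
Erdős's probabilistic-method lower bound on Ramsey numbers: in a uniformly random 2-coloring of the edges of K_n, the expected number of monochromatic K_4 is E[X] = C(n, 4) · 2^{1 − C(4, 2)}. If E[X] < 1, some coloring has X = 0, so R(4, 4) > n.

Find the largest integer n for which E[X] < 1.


We need C(n, 4) · 2^{1 − 6} < 1, i.e. C(n, 4) < 2^{6 − 1} = 32.
Check values of n near the boundary:
  n = 4: C(4, 4) = 1; 1 < 32? YES
  n = 5: C(5, 4) = 5; 5 < 32? YES
  n = 6: C(6, 4) = 15; 15 < 32? YES
  n = 7: C(7, 4) = 35; 35 < 32? NO
  n = 8: C(8, 4) = 70; 70 < 32? NO
  n = 9: C(9, 4) = 126; 126 < 32? NO
The largest n with C(n, 4) < 32 is n = 6 (where E[X] = 15/32 ≈ 0.46875). Hence R(4, 4) > 6, i.e. R(4, 4) ≥ 7.

Largest n = 6; hence R(4, 4) > 6.


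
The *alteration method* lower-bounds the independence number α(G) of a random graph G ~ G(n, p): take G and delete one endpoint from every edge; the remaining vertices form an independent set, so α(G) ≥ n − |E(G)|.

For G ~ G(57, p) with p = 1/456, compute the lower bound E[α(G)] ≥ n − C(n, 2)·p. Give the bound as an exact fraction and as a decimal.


E[|E(G)|] = C(57, 2)·p = 1596 · (1/456) = 7/2.
E[α(G)] ≥ n − E[|E(G)|] = 57 − 7/2 = 107/2.
Numerically: ≈ 53.5000.
(This is only a lower bound; the true E[α(G)] may be larger.)

E[α(G)] ≥ 107/2 ≈ 53.5000.


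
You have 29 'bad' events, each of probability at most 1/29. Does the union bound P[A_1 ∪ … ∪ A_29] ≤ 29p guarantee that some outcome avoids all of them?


Union bound: P[∪_{i=1}^{29} A_i] ≤ Σ_i P[A_i] ≤ 29·p = 29·(1/29) = 1.
Numerically: 1 ≈ 1.000000.
Is 1 < 1? NO.
Since the bound 1 is ≥ 1, the union bound is uninformative here; it does NOT by itself certify existence.

29·p = 1 ≈ 1.000000; existence NOT certified by the union bound.


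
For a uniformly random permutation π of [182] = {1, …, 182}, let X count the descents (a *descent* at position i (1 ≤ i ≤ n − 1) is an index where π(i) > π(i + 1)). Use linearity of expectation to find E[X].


Write X = Σ X_I over i = 1, …, 181, with X_I the indicator of one descent.
There are 181 indicators.
For each fixed i, the pair (π(i), π(i+1)) is a uniformly random ordered pair of distinct values from {1, …, 182}; by symmetry P[π(i) > π(i+1)] = 1/2.
By linearity: E[X] = 181 · (1/2) = (182 − 1) · (1/2) = 181/2 ≈ 90.5000.

E[X] = 181/2 = 90.5000.


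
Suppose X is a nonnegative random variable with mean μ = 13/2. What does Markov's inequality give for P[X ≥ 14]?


μ = E[X] = 13/2, a = 14.
Markov: P[X ≥ 14] ≤ μ/a = (13/2)/14 = 13/28.
Numerically: ≈ 0.46429.
(Since a = 14 > μ = 6.50000, the bound 13/28 is < 1 and informative.)

P[X ≥ 14] ≤ 13/28 ≈ 0.46429.


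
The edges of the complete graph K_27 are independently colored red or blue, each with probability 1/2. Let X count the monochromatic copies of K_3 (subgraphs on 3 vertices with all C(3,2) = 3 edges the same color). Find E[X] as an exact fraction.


Let X = Σ_S X_S over the C(27, 3) = 2925 subsets S of size 3, where X_S = 1 if the K_3 on S is monochromatic.
For a fixed S, the K_3 on S has C(3, 2) = 3 edges. P[all 3 edges red] = (1/2)^3, and likewise for blue, so P[monochromatic] = 2·(1/2)^3 = 2^{1 − 3} = 1/4.
Summing: E[X] = C(27, 3) · 2^{1 − 3} = 2925 · 1/4 = 2925/4.
Numerically: E[X] ≈ 731.2500.

E[X] = C(27,3)·2^(1−C(3,2)) = 2925/4 ≈ 731.2500.


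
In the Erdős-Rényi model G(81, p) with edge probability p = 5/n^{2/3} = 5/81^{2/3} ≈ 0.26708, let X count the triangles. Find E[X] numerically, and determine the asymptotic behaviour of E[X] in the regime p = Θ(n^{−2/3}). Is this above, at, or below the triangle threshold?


Number of potential triangles: C(81, 3) = 85320.
Each occurs with probability p³ ≈ (0.26708)³ ≈ 1.9051974e-02.
By linearity: E[X] = C(81, 3)·p³ ≈ 85320 · 1.9051974e-02 ≈ 1625.51440.
Since α = 2/3 < 1, p = c/n^{2/3} ≫ 1/n is above the triangle threshold p ~ 1/n. Asymptotically E[X] ~ (c³/6)·n^{3(1−α)} = (5³/6)·n^{1} → ∞; triangles are abundant w.h.p.

E[X] ≈ 1625.51440; in regime p = Θ(1/n^{2/3}) E[X] diverges (above the triangle threshold p ~ 1/n).


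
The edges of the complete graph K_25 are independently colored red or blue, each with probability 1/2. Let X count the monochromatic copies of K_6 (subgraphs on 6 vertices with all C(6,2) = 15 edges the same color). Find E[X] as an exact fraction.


Let X = Σ_S X_S over the C(25, 6) = 177100 subsets S of size 6, where X_S = 1 if the K_6 on S is monochromatic.
For a fixed S, the K_6 on S has C(6, 2) = 15 edges. P[all 15 edges red] = (1/2)^15, and likewise for blue, so P[monochromatic] = 2·(1/2)^15 = 2^{1 − 15} = 1/16384.
By linearity of expectation: E[X] = C(25, 6) · 2^{1 − 15} = 177100 · 1/16384 = 44275/4096.
Numerically: E[X] ≈ 10.80933.

E[X] = C(25,6)·2^(1−C(6,2)) = 44275/4096 ≈ 10.80933.


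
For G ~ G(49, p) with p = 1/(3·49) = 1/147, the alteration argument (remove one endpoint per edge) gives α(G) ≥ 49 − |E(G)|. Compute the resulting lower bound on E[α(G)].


E[|E(G)|] = C(49, 2)·p = 1176 · (1/147) = 8.
E[α(G)] ≥ n − E[|E(G)|] = 49 − 8 = 41.
Numerically: ≈ 41.000000.
(This is only a lower bound; the true E[α(G)] may be larger.)

E[α(G)] ≥ 41 ≈ 41.000000.


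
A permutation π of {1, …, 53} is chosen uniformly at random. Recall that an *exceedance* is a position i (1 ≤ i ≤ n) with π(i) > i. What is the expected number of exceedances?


Write X = Σ_{i=1}^{53} X_i, where X_i = 1_{π(i) > i}.
For each fixed i, π(i) is uniform over {1, …, 53} (marginal of a uniform permutation), so P[π(i) > i] = (n − i)/n. Summing: Σ_{i=1}^{53} (n − i)/n = (0 + 1 + … + 52)/53 = 53(53 − 1)/(2·53) = (53 − 1)/2.
Hence E[X] = Σ_{i=1}^{53} (53 − i)/53 = 26 ≈ 26.000000.

E[X] = 26 = 26.000000.


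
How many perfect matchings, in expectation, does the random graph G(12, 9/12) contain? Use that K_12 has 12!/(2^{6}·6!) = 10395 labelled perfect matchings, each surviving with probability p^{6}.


K_12 has 12!/(2^{6}·6!) = 10395 labelled perfect matchings.
For each such perfect matching H, let X_H = 1 if all 6 edges of H are present in G. Then P[X_H = 1] = p^{6} = (3/4)^{6} = 729/4096.
By linearity of expectation: E[X] = Σ_H E[X_H] = 10395 · p^{6} = 10395 · 729/4096 = 7577955/4096.
Numerically: E[X] ≈ 1850.1.

E[X] = 10395 · (3/4)^{6} = 7577955/4096 ≈ 1850.1.


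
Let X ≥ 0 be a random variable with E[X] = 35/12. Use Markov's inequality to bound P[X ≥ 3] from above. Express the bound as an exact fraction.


μ = E[X] = 35/12, a = 3.
Markov: P[X ≥ 3] ≤ μ/a = (35/12)/3 = 35/36.
Numerically: ≈ 0.9722.
(Since a = 3 > μ = 2.9167, the bound 35/36 is < 1 and informative.)

P[X ≥ 3] ≤ 35/36 ≈ 0.9722.


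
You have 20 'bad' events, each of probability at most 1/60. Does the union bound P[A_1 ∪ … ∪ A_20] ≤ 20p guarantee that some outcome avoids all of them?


Union bound: P[∪_{i=1}^{20} A_i] ≤ Σ_i P[A_i] ≤ 20·p = 20·(1/60) = 1/3.
Numerically: 1/3 ≈ 0.33333.
Is 1/3 < 1? YES.
Since P[∪ A_i] ≤ 1/3 < 1, the complement has P[∩ A_i^c] ≥ 1 − 1/3 = 2/3 > 0, so some outcome avoids every A_i.

20·p = 1/3 ≈ 0.33333; existence CERTIFIED by the union bound.


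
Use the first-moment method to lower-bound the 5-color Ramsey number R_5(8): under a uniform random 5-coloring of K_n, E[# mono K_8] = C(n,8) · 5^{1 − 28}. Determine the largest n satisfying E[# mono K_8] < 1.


We need C(n, 8) · 5^{1 − 28} < 1, i.e. C(n, 8) < 5^{28 − 1} = 7450580596923828125.
Check values of n near the boundary:
  n = 857: C(857, 8) = 6983854138365964575; 6983854138365964575 < 7450580596923828125? YES
  n = 858: C(858, 8) = 7049584530256467771; 7049584530256467771 < 7450580596923828125? YES
  n = 859: C(859, 8) = 7115855595170747139; 7115855595170747139 < 7450580596923828125? YES
  n = 860: C(860, 8) = 7182671140665308145; 7182671140665308145 < 7450580596923828125? YES
  n = 861: C(861, 8) = 7250034996615275865; 7250034996615275865 < 7450580596923828125? YES
  n = 862: C(862, 8) = 7317951015318931845; 7317951015318931845 < 7450580596923828125? YES
  n = 863: C(863, 8) = 7386423071602617757; 7386423071602617757 < 7450580596923828125? YES
  n = 864: C(864, 8) = 7455455062926006708; 7455455062926006708 < 7450580596923828125? NO
  n = 865: C(865, 8) = 7525050909487743060; 7525050909487743060 < 7450580596923828125? NO
  n = 866: C(866, 8) = 7595214554331451620; 7595214554331451620 < 7450580596923828125? NO
The largest n with C(n, 8) < 7450580596923828125 is n = 863 (where E[X] = 7386423071602617757/7450580596923828125 ≈ 0.99139). Hence R_5(8) > 863, i.e. R_5(8) ≥ 864.

Largest n = 863; hence R_5(8) > 863.


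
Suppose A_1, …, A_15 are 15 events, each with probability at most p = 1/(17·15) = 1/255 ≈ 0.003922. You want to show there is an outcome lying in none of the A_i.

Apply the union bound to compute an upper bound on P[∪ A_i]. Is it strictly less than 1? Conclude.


Union bound: P[∪_{i=1}^{15} A_i] ≤ Σ_i P[A_i] ≤ 15·p = 15·(1/255) = 1/17.
Numerically: 1/17 ≈ 0.058824.
Is 1/17 < 1? YES.
Since P[∪ A_i] ≤ 1/17 < 1, the complement has P[∩ A_i^c] ≥ 1 − 1/17 = 16/17 > 0, so some outcome avoids every A_i.

15·p = 1/17 ≈ 0.058824; existence CERTIFIED by the union bound.


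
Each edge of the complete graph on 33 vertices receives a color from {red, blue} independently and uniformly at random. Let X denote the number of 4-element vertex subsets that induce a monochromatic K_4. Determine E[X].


Let X = Σ_S X_S over the C(33, 4) = 40920 subsets S of size 4, where X_S = 1 if the K_4 on S is monochromatic.
For a fixed S, the K_4 on S has C(4, 2) = 6 edges. P[all 6 edges red] = (1/2)^6, and likewise for blue, so P[monochromatic] = 2·(1/2)^6 = 2^{1 − 6} = 1/32.
By linearity: E[X] = C(33, 4) · 2^{1 − 6} = 40920 · 1/32 = 5115/4.
Numerically: E[X] ≈ 1278.750000.

E[X] = C(33,4)·2^(1−C(4,2)) = 5115/4 ≈ 1278.750000.


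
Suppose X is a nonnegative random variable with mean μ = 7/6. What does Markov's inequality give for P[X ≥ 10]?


μ = E[X] = 7/6, a = 10.
Markov: P[X ≥ 10] ≤ μ/a = (7/6)/10 = 7/60.
Numerically: ≈ 0.117.
(Since a = 10 > μ = 1.167, the bound 7/60 is < 1 and informative.)

P[X ≥ 10] ≤ 7/60 ≈ 0.117.


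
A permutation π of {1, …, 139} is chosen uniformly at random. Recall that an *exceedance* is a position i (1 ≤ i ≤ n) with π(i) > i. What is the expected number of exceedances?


Write X = Σ_{i=1}^{139} X_i, where X_i = 1_{π(i) > i}.
For each fixed i, π(i) is uniform over {1, …, 139} (marginal of a uniform permutation), so P[π(i) > i] = (n − i)/n. Summing: Σ_{i=1}^{139} (n − i)/n = (0 + 1 + … + 138)/139 = 139(139 − 1)/(2·139) = (139 − 1)/2.
Hence E[X] = Σ_{i=1}^{139} (139 − i)/139 = 69 ≈ 69.00000.

E[X] = 69 = 69.00000.


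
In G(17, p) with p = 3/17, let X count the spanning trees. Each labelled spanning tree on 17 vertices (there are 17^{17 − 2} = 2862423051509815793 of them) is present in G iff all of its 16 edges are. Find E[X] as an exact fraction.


K_17 has 17^{17 − 2} = 2862423051509815793 labelled spanning trees.
For each such spanning tree H, let X_H = 1 if all 16 edges of H are present in G. Then P[X_H = 1] = p^{16} = (3/17)^{16} = 43046721/48661191875666868481.
By linearity of expectation: E[X] = Σ_H E[X_H] = 2862423051509815793 · p^{16} = 2862423051509815793 · 43046721/48661191875666868481 = 43046721/17.
Numerically: E[X] ≈ 2.53e+06.

E[X] = 2862423051509815793 · (3/17)^{16} = 43046721/17 ≈ 2.53e+06.


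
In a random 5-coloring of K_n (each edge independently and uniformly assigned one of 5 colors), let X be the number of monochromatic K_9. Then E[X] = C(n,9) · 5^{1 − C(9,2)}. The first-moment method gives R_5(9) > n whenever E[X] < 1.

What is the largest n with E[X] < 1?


We need C(n, 9) · 5^{1 − 36} < 1, i.e. C(n, 9) < 5^{36 − 1} = 2910383045673370361328125.
Check values of n near the boundary:
  n = 2167: C(2167, 9) = 2855899084841489792706810; 2855899084841489792706810 < 2910383045673370361328125? YES
  n = 2168: C(2168, 9) = 2867804175977929537095120; 2867804175977929537095120 < 2910383045673370361328125? YES
  n = 2169: C(2169, 9) = 2879753360044504243499683; 2879753360044504243499683 < 2910383045673370361328125? YES
  n = 2170: C(2170, 9) = 2891746779868845075610510; 2891746779868845075610510 < 2910383045673370361328125? YES
  n = 2171: C(2171, 9) = 2903784578674959601827205; 2903784578674959601827205 < 2910383045673370361328125? YES
  n = 2172: C(2172, 9) = 2915866900084148060642020; 2915866900084148060642020 < 2910383045673370361328125? NO
  n = 2173: C(2173, 9) = 2927993888115921319674265; 2927993888115921319674265 < 2910383045673370361328125? NO
  n = 2174: C(2174, 9) = 2940165687188920530702934; 2940165687188920530702934 < 2910383045673370361328125? NO
The largest n with C(n, 9) < 2910383045673370361328125 is n = 2171 (where E[X] = 580756915734991920365441/582076609134674072265625 ≈ 0.9977328). Hence R_5(9) > 2171, i.e. R_5(9) ≥ 2172.

Largest n = 2171; hence R_5(9) > 2171.


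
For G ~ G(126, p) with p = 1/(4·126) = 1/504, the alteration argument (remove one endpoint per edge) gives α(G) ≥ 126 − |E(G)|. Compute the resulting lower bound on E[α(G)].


E[|E(G)|] = C(126, 2)·p = 7875 · (1/504) = 125/8.
E[α(G)] ≥ n − E[|E(G)|] = 126 − 125/8 = 883/8.
Numerically: ≈ 110.375000.
(This is only a lower bound; the true E[α(G)] may be larger.)

E[α(G)] ≥ 883/8 ≈ 110.375000.


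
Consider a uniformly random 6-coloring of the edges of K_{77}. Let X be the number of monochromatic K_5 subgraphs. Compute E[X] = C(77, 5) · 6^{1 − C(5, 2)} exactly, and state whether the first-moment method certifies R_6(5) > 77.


E[X] = C(77, 5) · 6^{1 − 10} = 19757815 · 6^{−9} = 19757815/10077696.
As a reduced fraction: E[X] = 19757815/10077696 ≈ 1.9605.
Is E[X] < 1? NO.
Since E[X] ≥ 1, the first-moment bound is inconclusive at n = 77; it does NOT by itself certify R_6(5) > 77.

E[X] = 19757815/10077696 ≈ 1.9605; E[X] ≥ 1; first-moment method inconclusive here.


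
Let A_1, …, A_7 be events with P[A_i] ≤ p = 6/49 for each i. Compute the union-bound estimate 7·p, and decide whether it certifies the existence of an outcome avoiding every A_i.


Union bound: P[∪_{i=1}^{7} A_i] ≤ Σ_i P[A_i] ≤ 7·p = 7·(6/49) = 6/7.
Numerically: 6/7 ≈ 0.8571429.
Is 6/7 < 1? YES.
Since P[∪ A_i] ≤ 6/7 < 1, the complement has P[∩ A_i^c] ≥ 1 − 6/7 = 1/7 > 0, so some outcome avoids every A_i.

7·p = 6/7 ≈ 0.8571429; existence CERTIFIED by the union bound.


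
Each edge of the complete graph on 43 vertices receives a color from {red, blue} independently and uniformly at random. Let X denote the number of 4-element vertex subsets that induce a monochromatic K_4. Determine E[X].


Let X = Σ_S X_S over the C(43, 4) = 123410 subsets S of size 4, where X_S = 1 if the K_4 on S is monochromatic.
For a fixed S, the K_4 on S has C(4, 2) = 6 edges. P[all 6 edges red] = (1/2)^6, and likewise for blue, so P[monochromatic] = 2·(1/2)^6 = 2^{1 − 6} = 1/32.
By linearity: E[X] = C(43, 4) · 2^{1 − 6} = 123410 · 1/32 = 61705/16.
Numerically: E[X] ≈ 3856.5625.

E[X] = C(43,4)·2^(1−C(4,2)) = 61705/16 ≈ 3856.5625.


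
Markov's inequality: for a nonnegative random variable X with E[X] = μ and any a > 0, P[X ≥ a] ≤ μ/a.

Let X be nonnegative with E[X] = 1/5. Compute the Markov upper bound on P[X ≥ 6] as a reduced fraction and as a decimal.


μ = E[X] = 1/5, a = 6.
Markov: P[X ≥ 6] ≤ μ/a = (1/5)/6 = 1/30.
Numerically: ≈ 0.0333.
(Since a = 6 > μ = 0.2000, the bound 1/30 is < 1 and informative.)

P[X ≥ 6] ≤ 1/30 ≈ 0.0333.


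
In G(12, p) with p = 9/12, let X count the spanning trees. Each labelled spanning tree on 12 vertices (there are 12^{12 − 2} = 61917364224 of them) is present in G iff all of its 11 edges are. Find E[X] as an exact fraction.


K_12 has 12^{12 − 2} = 61917364224 labelled spanning trees.
For each such spanning tree H, let X_H = 1 if all 11 edges of H are present in G. Then P[X_H = 1] = p^{11} = (3/4)^{11} = 177147/4194304.
Summing the indicators: E[X] = Σ_H E[X_H] = 61917364224 · p^{11} = 61917364224 · 177147/4194304 = 10460353203/4.
Numerically: E[X] ≈ 2.6151e+09.

E[X] = 61917364224 · (3/4)^{11} = 10460353203/4 ≈ 2.6151e+09.


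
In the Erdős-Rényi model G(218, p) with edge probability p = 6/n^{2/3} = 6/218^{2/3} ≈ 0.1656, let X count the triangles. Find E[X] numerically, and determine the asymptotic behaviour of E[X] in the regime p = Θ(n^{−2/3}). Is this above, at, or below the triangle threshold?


Number of potential triangles: C(218, 3) = 1703016.
Each occurs with probability p³ ≈ (0.1656)³ ≈ 4.545072e-03.
By linearity: E[X] = C(218, 3)·p³ ≈ 1703016 · 4.545072e-03 ≈ 7740.3303.
Since α = 2/3 < 1, p = c/n^{2/3} ≫ 1/n is above the triangle threshold p ~ 1/n. Asymptotically E[X] ~ (c³/6)·n^{3(1−α)} = (6³/6)·n^{1} → ∞; triangles are abundant w.h.p.

E[X] ≈ 7740.3303; in regime p = Θ(1/n^{2/3}) E[X] diverges (above the triangle threshold p ~ 1/n).


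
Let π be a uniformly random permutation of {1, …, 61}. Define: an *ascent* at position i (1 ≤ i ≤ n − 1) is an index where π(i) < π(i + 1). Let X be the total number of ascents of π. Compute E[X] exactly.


Write X = Σ X_I over i = 1, …, 60, with X_I the indicator of one ascent.
There are 60 indicators.
For each fixed i, the pair (π(i), π(i+1)) is a uniformly random ordered pair of distinct values from {1, …, 61}; by symmetry P[π(i) < π(i+1)] = 1/2.
By linearity: E[X] = 60 · (1/2) = (61 − 1) · (1/2) = 30 ≈ 30.0000.

E[X] = 30 = 30.0000.


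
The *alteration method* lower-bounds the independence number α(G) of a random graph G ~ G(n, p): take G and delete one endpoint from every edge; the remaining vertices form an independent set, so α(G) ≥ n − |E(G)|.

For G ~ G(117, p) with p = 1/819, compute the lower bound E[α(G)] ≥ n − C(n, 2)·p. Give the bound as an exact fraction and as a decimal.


E[|E(G)|] = C(117, 2)·p = 6786 · (1/819) = 58/7.
E[α(G)] ≥ n − E[|E(G)|] = 117 − 58/7 = 761/7.
Numerically: ≈ 108.7143.
(This is only a lower bound; the true E[α(G)] may be larger.)

E[α(G)] ≥ 761/7 ≈ 108.7143.


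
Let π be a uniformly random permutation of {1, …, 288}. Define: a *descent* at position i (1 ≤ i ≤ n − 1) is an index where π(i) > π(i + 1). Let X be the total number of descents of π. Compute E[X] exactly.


Write X = Σ X_I over i = 1, …, 287, with X_I the indicator of one descent.
There are 287 indicators.
For each fixed i, the pair (π(i), π(i+1)) is a uniformly random ordered pair of distinct values from {1, …, 288}; by symmetry P[π(i) > π(i+1)] = 1/2.
By linearity: E[X] = 287 · (1/2) = (288 − 1) · (1/2) = 287/2 ≈ 143.500000.

E[X] = 287/2 = 143.500000.


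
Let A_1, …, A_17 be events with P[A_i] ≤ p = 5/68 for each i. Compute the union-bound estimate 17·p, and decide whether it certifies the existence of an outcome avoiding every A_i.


Union bound: P[∪_{i=1}^{17} A_i] ≤ Σ_i P[A_i] ≤ 17·p = 17·(5/68) = 5/4.
Numerically: 5/4 ≈ 1.2500.
Is 5/4 < 1? NO.
Since the bound 5/4 is ≥ 1, the union bound is uninformative here; it does NOT by itself certify existence.

17·p = 5/4 ≈ 1.2500; existence NOT certified by the union bound.


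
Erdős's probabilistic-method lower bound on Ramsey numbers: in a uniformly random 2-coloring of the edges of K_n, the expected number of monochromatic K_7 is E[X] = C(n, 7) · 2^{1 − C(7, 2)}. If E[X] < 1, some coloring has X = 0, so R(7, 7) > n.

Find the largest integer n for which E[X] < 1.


We need C(n, 7) · 2^{1 − 21} < 1, i.e. C(n, 7) < 2^{21 − 1} = 1048576.
Check values of n near the boundary:
  n = 21: C(21, 7) = 116280; 116280 < 1048576? YES
  n = 22: C(22, 7) = 170544; 170544 < 1048576? YES
  n = 23: C(23, 7) = 245157; 245157 < 1048576? YES
  n = 24: C(24, 7) = 346104; 346104 < 1048576? YES
  n = 25: C(25, 7) = 480700; 480700 < 1048576? YES
  n = 26: C(26, 7) = 657800; 657800 < 1048576? YES
  n = 27: C(27, 7) = 888030; 888030 < 1048576? YES
  n = 28: C(28, 7) = 1184040; 1184040 < 1048576? NO
  n = 29: C(29, 7) = 1560780; 1560780 < 1048576? NO
  n = 30: C(30, 7) = 2035800; 2035800 < 1048576? NO
The largest n with C(n, 7) < 1048576 is n = 27 (where E[X] = 444015/524288 ≈ 0.84689). Hence R(7, 7) > 27, i.e. R(7, 7) ≥ 28.

Largest n = 27; hence R(7, 7) > 27.


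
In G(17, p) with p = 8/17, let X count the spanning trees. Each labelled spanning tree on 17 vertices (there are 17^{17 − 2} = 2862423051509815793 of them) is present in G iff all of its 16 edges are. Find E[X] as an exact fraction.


K_17 has 17^{17 − 2} = 2862423051509815793 labelled spanning trees.
For each such spanning tree H, let X_H = 1 if all 16 edges of H are present in G. Then P[X_H = 1] = p^{16} = (8/17)^{16} = 281474976710656/48661191875666868481.
By linearity of expectation: E[X] = Σ_H E[X_H] = 2862423051509815793 · p^{16} = 2862423051509815793 · 281474976710656/48661191875666868481 = 281474976710656/17.
Numerically: E[X] ≈ 1.66e+13.

E[X] = 2862423051509815793 · (8/17)^{16} = 281474976710656/17 ≈ 1.66e+13.
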